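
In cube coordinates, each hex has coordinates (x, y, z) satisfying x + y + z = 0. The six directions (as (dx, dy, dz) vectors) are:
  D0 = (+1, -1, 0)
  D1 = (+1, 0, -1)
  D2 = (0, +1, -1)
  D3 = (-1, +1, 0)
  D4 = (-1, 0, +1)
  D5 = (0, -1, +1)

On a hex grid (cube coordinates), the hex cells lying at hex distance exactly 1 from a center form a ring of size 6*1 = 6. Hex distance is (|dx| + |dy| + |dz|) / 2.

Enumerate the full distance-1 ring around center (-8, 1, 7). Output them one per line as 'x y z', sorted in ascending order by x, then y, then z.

Answer: -9 1 8
-9 2 7
-8 0 8
-8 2 6
-7 0 7
-7 1 6

Derivation:
Walk ring at distance 1 from (-8, 1, 7):
Start at center + D4*1 = (-9, 1, 8)
  hex 0: (-9, 1, 8)
  hex 1: (-8, 0, 8)
  hex 2: (-7, 0, 7)
  hex 3: (-7, 1, 6)
  hex 4: (-8, 2, 6)
  hex 5: (-9, 2, 7)
Sorted: 6 hexes.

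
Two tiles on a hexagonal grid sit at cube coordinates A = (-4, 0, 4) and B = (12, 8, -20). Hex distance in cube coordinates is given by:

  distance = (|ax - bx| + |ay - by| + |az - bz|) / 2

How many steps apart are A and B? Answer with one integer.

Answer: 24

Derivation:
|ax - bx| = |-4 - 12| = 16
|ay - by| = |0 - 8| = 8
|az - bz| = |4 - (-20)| = 24
distance = (16 + 8 + 24) / 2 = 48 / 2 = 24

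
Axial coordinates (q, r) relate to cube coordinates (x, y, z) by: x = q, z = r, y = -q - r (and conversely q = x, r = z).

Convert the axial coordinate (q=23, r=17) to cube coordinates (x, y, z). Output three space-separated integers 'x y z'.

Answer: 23 -40 17

Derivation:
x = q = 23
z = r = 17
y = -x - z = -(23) - (17) = -40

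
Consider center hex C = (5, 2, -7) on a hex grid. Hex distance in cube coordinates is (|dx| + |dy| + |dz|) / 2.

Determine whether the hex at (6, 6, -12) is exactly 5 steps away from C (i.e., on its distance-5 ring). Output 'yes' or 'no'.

Answer: yes

Derivation:
|px - cx| = |6 - 5| = 1
|py - cy| = |6 - 2| = 4
|pz - cz| = |-12 - (-7)| = 5
distance = (1+4+5)/2 = 10/2 = 5
radius = 5; distance == radius -> yes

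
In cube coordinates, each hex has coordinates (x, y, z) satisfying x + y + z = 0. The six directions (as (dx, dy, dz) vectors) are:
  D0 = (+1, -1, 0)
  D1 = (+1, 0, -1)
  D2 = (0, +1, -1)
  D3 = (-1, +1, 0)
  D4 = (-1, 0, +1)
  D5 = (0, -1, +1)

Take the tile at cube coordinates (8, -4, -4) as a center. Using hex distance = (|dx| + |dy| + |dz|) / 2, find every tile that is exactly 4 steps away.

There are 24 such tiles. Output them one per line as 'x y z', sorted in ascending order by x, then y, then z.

Walk ring at distance 4 from (8, -4, -4):
Start at center + D4*4 = (4, -4, 0)
  hex 0: (4, -4, 0)
  hex 1: (5, -5, 0)
  hex 2: (6, -6, 0)
  hex 3: (7, -7, 0)
  hex 4: (8, -8, 0)
  hex 5: (9, -8, -1)
  hex 6: (10, -8, -2)
  hex 7: (11, -8, -3)
  hex 8: (12, -8, -4)
  hex 9: (12, -7, -5)
  hex 10: (12, -6, -6)
  hex 11: (12, -5, -7)
  hex 12: (12, -4, -8)
  hex 13: (11, -3, -8)
  hex 14: (10, -2, -8)
  hex 15: (9, -1, -8)
  hex 16: (8, 0, -8)
  hex 17: (7, 0, -7)
  hex 18: (6, 0, -6)
  hex 19: (5, 0, -5)
  hex 20: (4, 0, -4)
  hex 21: (4, -1, -3)
  hex 22: (4, -2, -2)
  hex 23: (4, -3, -1)
Sorted: 24 hexes.

Answer: 4 -4 0
4 -3 -1
4 -2 -2
4 -1 -3
4 0 -4
5 -5 0
5 0 -5
6 -6 0
6 0 -6
7 -7 0
7 0 -7
8 -8 0
8 0 -8
9 -8 -1
9 -1 -8
10 -8 -2
10 -2 -8
11 -8 -3
11 -3 -8
12 -8 -4
12 -7 -5
12 -6 -6
12 -5 -7
12 -4 -8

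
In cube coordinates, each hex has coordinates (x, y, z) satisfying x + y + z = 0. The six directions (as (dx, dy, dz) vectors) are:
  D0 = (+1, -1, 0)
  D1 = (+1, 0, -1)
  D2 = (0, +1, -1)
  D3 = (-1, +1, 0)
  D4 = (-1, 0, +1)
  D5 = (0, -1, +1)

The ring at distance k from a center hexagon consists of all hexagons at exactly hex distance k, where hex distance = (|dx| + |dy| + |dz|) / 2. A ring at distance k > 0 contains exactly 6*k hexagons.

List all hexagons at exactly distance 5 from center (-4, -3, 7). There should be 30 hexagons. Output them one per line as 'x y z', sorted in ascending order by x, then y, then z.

Walk ring at distance 5 from (-4, -3, 7):
Start at center + D4*5 = (-9, -3, 12)
  hex 0: (-9, -3, 12)
  hex 1: (-8, -4, 12)
  hex 2: (-7, -5, 12)
  hex 3: (-6, -6, 12)
  hex 4: (-5, -7, 12)
  hex 5: (-4, -8, 12)
  hex 6: (-3, -8, 11)
  hex 7: (-2, -8, 10)
  hex 8: (-1, -8, 9)
  hex 9: (0, -8, 8)
  hex 10: (1, -8, 7)
  hex 11: (1, -7, 6)
  hex 12: (1, -6, 5)
  hex 13: (1, -5, 4)
  hex 14: (1, -4, 3)
  hex 15: (1, -3, 2)
  hex 16: (0, -2, 2)
  hex 17: (-1, -1, 2)
  hex 18: (-2, 0, 2)
  hex 19: (-3, 1, 2)
  hex 20: (-4, 2, 2)
  hex 21: (-5, 2, 3)
  hex 22: (-6, 2, 4)
  hex 23: (-7, 2, 5)
  hex 24: (-8, 2, 6)
  hex 25: (-9, 2, 7)
  hex 26: (-9, 1, 8)
  hex 27: (-9, 0, 9)
  hex 28: (-9, -1, 10)
  hex 29: (-9, -2, 11)
Sorted: 30 hexes.

Answer: -9 -3 12
-9 -2 11
-9 -1 10
-9 0 9
-9 1 8
-9 2 7
-8 -4 12
-8 2 6
-7 -5 12
-7 2 5
-6 -6 12
-6 2 4
-5 -7 12
-5 2 3
-4 -8 12
-4 2 2
-3 -8 11
-3 1 2
-2 -8 10
-2 0 2
-1 -8 9
-1 -1 2
0 -8 8
0 -2 2
1 -8 7
1 -7 6
1 -6 5
1 -5 4
1 -4 3
1 -3 2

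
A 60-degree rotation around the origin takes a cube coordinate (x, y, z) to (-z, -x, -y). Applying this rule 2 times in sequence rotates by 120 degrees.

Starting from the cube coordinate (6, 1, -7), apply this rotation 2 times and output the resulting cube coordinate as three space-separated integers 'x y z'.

Start: (6, 1, -7)
Step 1: (6, 1, -7) -> (-(-7), -(6), -(1)) = (7, -6, -1)
Step 2: (7, -6, -1) -> (-(-1), -(7), -(-6)) = (1, -7, 6)

Answer: 1 -7 6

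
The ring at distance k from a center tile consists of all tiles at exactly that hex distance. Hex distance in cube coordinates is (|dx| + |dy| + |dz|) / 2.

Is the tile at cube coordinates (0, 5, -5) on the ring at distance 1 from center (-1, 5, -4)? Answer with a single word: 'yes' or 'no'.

|px - cx| = |0 - (-1)| = 1
|py - cy| = |5 - 5| = 0
|pz - cz| = |-5 - (-4)| = 1
distance = (1+0+1)/2 = 2/2 = 1
radius = 1; distance == radius -> yes

Answer: yes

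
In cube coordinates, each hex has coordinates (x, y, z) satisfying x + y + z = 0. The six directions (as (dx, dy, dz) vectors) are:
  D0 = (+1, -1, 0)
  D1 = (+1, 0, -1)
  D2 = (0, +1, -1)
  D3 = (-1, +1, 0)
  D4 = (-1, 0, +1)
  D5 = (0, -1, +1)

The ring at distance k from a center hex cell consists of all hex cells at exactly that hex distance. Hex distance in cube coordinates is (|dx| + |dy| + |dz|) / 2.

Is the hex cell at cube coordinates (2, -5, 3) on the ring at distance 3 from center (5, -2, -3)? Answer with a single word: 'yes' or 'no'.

Answer: no

Derivation:
|px - cx| = |2 - 5| = 3
|py - cy| = |-5 - (-2)| = 3
|pz - cz| = |3 - (-3)| = 6
distance = (3+3+6)/2 = 12/2 = 6
radius = 3; distance != radius -> no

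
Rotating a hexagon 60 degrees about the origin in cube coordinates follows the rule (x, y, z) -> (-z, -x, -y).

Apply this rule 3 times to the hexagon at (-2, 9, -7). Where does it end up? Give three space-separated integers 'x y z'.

Start: (-2, 9, -7)
Step 1: (-2, 9, -7) -> (-(-7), -(-2), -(9)) = (7, 2, -9)
Step 2: (7, 2, -9) -> (-(-9), -(7), -(2)) = (9, -7, -2)
Step 3: (9, -7, -2) -> (-(-2), -(9), -(-7)) = (2, -9, 7)

Answer: 2 -9 7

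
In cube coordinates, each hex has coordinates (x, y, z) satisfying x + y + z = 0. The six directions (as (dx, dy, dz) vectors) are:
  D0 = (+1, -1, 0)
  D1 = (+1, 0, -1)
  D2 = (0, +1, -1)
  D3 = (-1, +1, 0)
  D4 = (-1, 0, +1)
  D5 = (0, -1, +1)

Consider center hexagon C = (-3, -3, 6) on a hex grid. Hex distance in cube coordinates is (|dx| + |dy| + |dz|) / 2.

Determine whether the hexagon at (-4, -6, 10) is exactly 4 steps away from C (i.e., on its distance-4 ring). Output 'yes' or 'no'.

Answer: yes

Derivation:
|px - cx| = |-4 - (-3)| = 1
|py - cy| = |-6 - (-3)| = 3
|pz - cz| = |10 - 6| = 4
distance = (1+3+4)/2 = 8/2 = 4
radius = 4; distance == radius -> yes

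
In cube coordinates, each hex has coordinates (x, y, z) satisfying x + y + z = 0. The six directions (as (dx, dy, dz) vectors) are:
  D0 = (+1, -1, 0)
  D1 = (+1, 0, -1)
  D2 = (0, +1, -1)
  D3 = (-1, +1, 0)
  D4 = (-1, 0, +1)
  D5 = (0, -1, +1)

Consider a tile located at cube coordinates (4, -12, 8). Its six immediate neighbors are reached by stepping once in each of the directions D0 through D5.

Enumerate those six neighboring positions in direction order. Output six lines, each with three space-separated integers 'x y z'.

Answer: 5 -13 8
5 -12 7
4 -11 7
3 -11 8
3 -12 9
4 -13 9

Derivation:
Center: (4, -12, 8). Add each direction:
  D0: (4, -12, 8) + (1, -1, 0) = (5, -13, 8)
  D1: (4, -12, 8) + (1, 0, -1) = (5, -12, 7)
  D2: (4, -12, 8) + (0, 1, -1) = (4, -11, 7)
  D3: (4, -12, 8) + (-1, 1, 0) = (3, -11, 8)
  D4: (4, -12, 8) + (-1, 0, 1) = (3, -12, 9)
  D5: (4, -12, 8) + (0, -1, 1) = (4, -13, 9)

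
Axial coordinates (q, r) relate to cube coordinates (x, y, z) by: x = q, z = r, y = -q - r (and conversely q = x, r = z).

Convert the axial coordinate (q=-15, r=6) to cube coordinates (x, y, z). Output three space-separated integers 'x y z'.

x = q = -15
z = r = 6
y = -x - z = -(-15) - (6) = 9

Answer: -15 9 6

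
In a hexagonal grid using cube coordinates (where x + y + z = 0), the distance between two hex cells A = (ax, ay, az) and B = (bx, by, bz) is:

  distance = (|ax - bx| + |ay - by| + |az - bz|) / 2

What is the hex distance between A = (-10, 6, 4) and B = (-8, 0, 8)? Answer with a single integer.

Answer: 6

Derivation:
|ax - bx| = |-10 - (-8)| = 2
|ay - by| = |6 - 0| = 6
|az - bz| = |4 - 8| = 4
distance = (2 + 6 + 4) / 2 = 12 / 2 = 6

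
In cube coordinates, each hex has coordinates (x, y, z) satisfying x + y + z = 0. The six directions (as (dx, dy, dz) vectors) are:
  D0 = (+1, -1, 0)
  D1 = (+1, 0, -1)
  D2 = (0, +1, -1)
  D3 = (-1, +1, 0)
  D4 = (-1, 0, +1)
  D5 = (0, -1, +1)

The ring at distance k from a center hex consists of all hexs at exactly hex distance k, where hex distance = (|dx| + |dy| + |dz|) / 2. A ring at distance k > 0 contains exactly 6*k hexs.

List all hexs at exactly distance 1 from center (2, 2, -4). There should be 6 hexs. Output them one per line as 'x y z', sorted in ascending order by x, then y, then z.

Answer: 1 2 -3
1 3 -4
2 1 -3
2 3 -5
3 1 -4
3 2 -5

Derivation:
Walk ring at distance 1 from (2, 2, -4):
Start at center + D4*1 = (1, 2, -3)
  hex 0: (1, 2, -3)
  hex 1: (2, 1, -3)
  hex 2: (3, 1, -4)
  hex 3: (3, 2, -5)
  hex 4: (2, 3, -5)
  hex 5: (1, 3, -4)
Sorted: 6 hexes.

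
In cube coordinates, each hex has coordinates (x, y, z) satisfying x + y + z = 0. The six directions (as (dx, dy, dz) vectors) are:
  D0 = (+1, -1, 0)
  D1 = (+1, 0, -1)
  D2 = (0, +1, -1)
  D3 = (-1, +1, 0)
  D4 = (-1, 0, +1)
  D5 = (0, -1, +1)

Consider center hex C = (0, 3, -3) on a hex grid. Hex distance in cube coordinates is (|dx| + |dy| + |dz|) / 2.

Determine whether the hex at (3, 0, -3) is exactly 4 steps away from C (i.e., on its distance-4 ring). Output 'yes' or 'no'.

Answer: no

Derivation:
|px - cx| = |3 - 0| = 3
|py - cy| = |0 - 3| = 3
|pz - cz| = |-3 - (-3)| = 0
distance = (3+3+0)/2 = 6/2 = 3
radius = 4; distance != radius -> no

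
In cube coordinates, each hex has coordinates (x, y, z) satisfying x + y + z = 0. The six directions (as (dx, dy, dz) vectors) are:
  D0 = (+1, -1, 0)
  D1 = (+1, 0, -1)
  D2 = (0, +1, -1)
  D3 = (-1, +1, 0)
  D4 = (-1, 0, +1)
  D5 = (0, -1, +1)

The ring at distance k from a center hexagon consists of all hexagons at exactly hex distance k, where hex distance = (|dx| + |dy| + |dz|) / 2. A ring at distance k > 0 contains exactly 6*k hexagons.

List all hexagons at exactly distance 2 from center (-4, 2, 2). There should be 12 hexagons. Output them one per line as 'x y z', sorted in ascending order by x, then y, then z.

Answer: -6 2 4
-6 3 3
-6 4 2
-5 1 4
-5 4 1
-4 0 4
-4 4 0
-3 0 3
-3 3 0
-2 0 2
-2 1 1
-2 2 0

Derivation:
Walk ring at distance 2 from (-4, 2, 2):
Start at center + D4*2 = (-6, 2, 4)
  hex 0: (-6, 2, 4)
  hex 1: (-5, 1, 4)
  hex 2: (-4, 0, 4)
  hex 3: (-3, 0, 3)
  hex 4: (-2, 0, 2)
  hex 5: (-2, 1, 1)
  hex 6: (-2, 2, 0)
  hex 7: (-3, 3, 0)
  hex 8: (-4, 4, 0)
  hex 9: (-5, 4, 1)
  hex 10: (-6, 4, 2)
  hex 11: (-6, 3, 3)
Sorted: 12 hexes.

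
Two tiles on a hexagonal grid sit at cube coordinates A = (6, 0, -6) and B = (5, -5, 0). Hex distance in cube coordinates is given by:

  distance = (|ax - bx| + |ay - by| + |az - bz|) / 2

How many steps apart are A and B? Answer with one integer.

Answer: 6

Derivation:
|ax - bx| = |6 - 5| = 1
|ay - by| = |0 - (-5)| = 5
|az - bz| = |-6 - 0| = 6
distance = (1 + 5 + 6) / 2 = 12 / 2 = 6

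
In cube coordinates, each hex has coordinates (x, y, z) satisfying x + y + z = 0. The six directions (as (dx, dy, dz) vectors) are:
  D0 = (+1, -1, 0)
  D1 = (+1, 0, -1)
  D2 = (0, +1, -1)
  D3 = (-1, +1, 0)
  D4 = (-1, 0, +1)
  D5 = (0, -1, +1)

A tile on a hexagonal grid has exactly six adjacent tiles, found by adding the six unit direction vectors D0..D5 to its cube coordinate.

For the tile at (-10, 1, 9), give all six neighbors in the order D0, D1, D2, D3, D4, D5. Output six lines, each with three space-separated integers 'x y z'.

Answer: -9 0 9
-9 1 8
-10 2 8
-11 2 9
-11 1 10
-10 0 10

Derivation:
Center: (-10, 1, 9). Add each direction:
  D0: (-10, 1, 9) + (1, -1, 0) = (-9, 0, 9)
  D1: (-10, 1, 9) + (1, 0, -1) = (-9, 1, 8)
  D2: (-10, 1, 9) + (0, 1, -1) = (-10, 2, 8)
  D3: (-10, 1, 9) + (-1, 1, 0) = (-11, 2, 9)
  D4: (-10, 1, 9) + (-1, 0, 1) = (-11, 1, 10)
  D5: (-10, 1, 9) + (0, -1, 1) = (-10, 0, 10)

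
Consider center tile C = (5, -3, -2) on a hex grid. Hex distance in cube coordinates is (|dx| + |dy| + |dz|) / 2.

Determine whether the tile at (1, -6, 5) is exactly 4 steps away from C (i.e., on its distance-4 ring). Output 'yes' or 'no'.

Answer: no

Derivation:
|px - cx| = |1 - 5| = 4
|py - cy| = |-6 - (-3)| = 3
|pz - cz| = |5 - (-2)| = 7
distance = (4+3+7)/2 = 14/2 = 7
radius = 4; distance != radius -> no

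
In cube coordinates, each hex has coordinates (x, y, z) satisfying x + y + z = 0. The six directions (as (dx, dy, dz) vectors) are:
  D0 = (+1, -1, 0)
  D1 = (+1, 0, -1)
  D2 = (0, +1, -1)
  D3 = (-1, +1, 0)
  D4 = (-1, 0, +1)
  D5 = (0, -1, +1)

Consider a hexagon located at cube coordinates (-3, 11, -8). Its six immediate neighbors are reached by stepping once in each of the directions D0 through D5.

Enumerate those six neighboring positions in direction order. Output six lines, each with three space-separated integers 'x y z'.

Center: (-3, 11, -8). Add each direction:
  D0: (-3, 11, -8) + (1, -1, 0) = (-2, 10, -8)
  D1: (-3, 11, -8) + (1, 0, -1) = (-2, 11, -9)
  D2: (-3, 11, -8) + (0, 1, -1) = (-3, 12, -9)
  D3: (-3, 11, -8) + (-1, 1, 0) = (-4, 12, -8)
  D4: (-3, 11, -8) + (-1, 0, 1) = (-4, 11, -7)
  D5: (-3, 11, -8) + (0, -1, 1) = (-3, 10, -7)

Answer: -2 10 -8
-2 11 -9
-3 12 -9
-4 12 -8
-4 11 -7
-3 10 -7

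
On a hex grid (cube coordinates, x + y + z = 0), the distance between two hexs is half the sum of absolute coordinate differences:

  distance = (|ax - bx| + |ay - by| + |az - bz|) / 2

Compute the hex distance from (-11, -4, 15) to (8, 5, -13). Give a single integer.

Answer: 28

Derivation:
|ax - bx| = |-11 - 8| = 19
|ay - by| = |-4 - 5| = 9
|az - bz| = |15 - (-13)| = 28
distance = (19 + 9 + 28) / 2 = 56 / 2 = 28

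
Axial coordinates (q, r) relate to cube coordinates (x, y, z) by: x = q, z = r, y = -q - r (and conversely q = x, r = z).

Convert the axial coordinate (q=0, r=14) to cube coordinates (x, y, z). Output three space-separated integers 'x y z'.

x = q = 0
z = r = 14
y = -x - z = -(0) - (14) = -14

Answer: 0 -14 14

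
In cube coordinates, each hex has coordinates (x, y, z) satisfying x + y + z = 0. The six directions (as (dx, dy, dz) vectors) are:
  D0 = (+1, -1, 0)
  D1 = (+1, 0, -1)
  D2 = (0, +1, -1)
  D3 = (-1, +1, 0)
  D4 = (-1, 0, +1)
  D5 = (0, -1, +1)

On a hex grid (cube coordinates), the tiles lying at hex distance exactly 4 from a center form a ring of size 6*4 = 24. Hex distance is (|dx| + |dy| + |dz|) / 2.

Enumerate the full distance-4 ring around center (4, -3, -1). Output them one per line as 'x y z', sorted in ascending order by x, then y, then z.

Answer: 0 -3 3
0 -2 2
0 -1 1
0 0 0
0 1 -1
1 -4 3
1 1 -2
2 -5 3
2 1 -3
3 -6 3
3 1 -4
4 -7 3
4 1 -5
5 -7 2
5 0 -5
6 -7 1
6 -1 -5
7 -7 0
7 -2 -5
8 -7 -1
8 -6 -2
8 -5 -3
8 -4 -4
8 -3 -5

Derivation:
Walk ring at distance 4 from (4, -3, -1):
Start at center + D4*4 = (0, -3, 3)
  hex 0: (0, -3, 3)
  hex 1: (1, -4, 3)
  hex 2: (2, -5, 3)
  hex 3: (3, -6, 3)
  hex 4: (4, -7, 3)
  hex 5: (5, -7, 2)
  hex 6: (6, -7, 1)
  hex 7: (7, -7, 0)
  hex 8: (8, -7, -1)
  hex 9: (8, -6, -2)
  hex 10: (8, -5, -3)
  hex 11: (8, -4, -4)
  hex 12: (8, -3, -5)
  hex 13: (7, -2, -5)
  hex 14: (6, -1, -5)
  hex 15: (5, 0, -5)
  hex 16: (4, 1, -5)
  hex 17: (3, 1, -4)
  hex 18: (2, 1, -3)
  hex 19: (1, 1, -2)
  hex 20: (0, 1, -1)
  hex 21: (0, 0, 0)
  hex 22: (0, -1, 1)
  hex 23: (0, -2, 2)
Sorted: 24 hexes.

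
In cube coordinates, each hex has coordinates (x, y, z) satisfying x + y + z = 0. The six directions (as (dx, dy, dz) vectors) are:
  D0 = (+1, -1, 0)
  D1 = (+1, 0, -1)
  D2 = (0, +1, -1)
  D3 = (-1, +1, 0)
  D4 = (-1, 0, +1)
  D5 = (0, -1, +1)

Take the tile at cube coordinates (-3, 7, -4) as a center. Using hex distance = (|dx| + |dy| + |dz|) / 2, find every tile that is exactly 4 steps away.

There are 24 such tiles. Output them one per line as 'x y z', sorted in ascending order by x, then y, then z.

Answer: -7 7 0
-7 8 -1
-7 9 -2
-7 10 -3
-7 11 -4
-6 6 0
-6 11 -5
-5 5 0
-5 11 -6
-4 4 0
-4 11 -7
-3 3 0
-3 11 -8
-2 3 -1
-2 10 -8
-1 3 -2
-1 9 -8
0 3 -3
0 8 -8
1 3 -4
1 4 -5
1 5 -6
1 6 -7
1 7 -8

Derivation:
Walk ring at distance 4 from (-3, 7, -4):
Start at center + D4*4 = (-7, 7, 0)
  hex 0: (-7, 7, 0)
  hex 1: (-6, 6, 0)
  hex 2: (-5, 5, 0)
  hex 3: (-4, 4, 0)
  hex 4: (-3, 3, 0)
  hex 5: (-2, 3, -1)
  hex 6: (-1, 3, -2)
  hex 7: (0, 3, -3)
  hex 8: (1, 3, -4)
  hex 9: (1, 4, -5)
  hex 10: (1, 5, -6)
  hex 11: (1, 6, -7)
  hex 12: (1, 7, -8)
  hex 13: (0, 8, -8)
  hex 14: (-1, 9, -8)
  hex 15: (-2, 10, -8)
  hex 16: (-3, 11, -8)
  hex 17: (-4, 11, -7)
  hex 18: (-5, 11, -6)
  hex 19: (-6, 11, -5)
  hex 20: (-7, 11, -4)
  hex 21: (-7, 10, -3)
  hex 22: (-7, 9, -2)
  hex 23: (-7, 8, -1)
Sorted: 24 hexes.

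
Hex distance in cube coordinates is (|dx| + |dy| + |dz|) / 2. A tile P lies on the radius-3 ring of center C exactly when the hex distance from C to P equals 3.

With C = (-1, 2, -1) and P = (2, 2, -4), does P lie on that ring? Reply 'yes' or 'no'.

|px - cx| = |2 - (-1)| = 3
|py - cy| = |2 - 2| = 0
|pz - cz| = |-4 - (-1)| = 3
distance = (3+0+3)/2 = 6/2 = 3
radius = 3; distance == radius -> yes

Answer: yes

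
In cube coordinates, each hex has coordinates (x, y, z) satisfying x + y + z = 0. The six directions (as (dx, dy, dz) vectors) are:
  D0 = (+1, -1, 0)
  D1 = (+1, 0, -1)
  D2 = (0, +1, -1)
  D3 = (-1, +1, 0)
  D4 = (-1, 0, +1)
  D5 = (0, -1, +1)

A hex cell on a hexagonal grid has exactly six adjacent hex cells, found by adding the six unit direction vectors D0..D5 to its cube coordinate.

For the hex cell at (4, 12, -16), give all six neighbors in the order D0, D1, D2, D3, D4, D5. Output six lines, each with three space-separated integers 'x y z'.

Center: (4, 12, -16). Add each direction:
  D0: (4, 12, -16) + (1, -1, 0) = (5, 11, -16)
  D1: (4, 12, -16) + (1, 0, -1) = (5, 12, -17)
  D2: (4, 12, -16) + (0, 1, -1) = (4, 13, -17)
  D3: (4, 12, -16) + (-1, 1, 0) = (3, 13, -16)
  D4: (4, 12, -16) + (-1, 0, 1) = (3, 12, -15)
  D5: (4, 12, -16) + (0, -1, 1) = (4, 11, -15)

Answer: 5 11 -16
5 12 -17
4 13 -17
3 13 -16
3 12 -15
4 11 -15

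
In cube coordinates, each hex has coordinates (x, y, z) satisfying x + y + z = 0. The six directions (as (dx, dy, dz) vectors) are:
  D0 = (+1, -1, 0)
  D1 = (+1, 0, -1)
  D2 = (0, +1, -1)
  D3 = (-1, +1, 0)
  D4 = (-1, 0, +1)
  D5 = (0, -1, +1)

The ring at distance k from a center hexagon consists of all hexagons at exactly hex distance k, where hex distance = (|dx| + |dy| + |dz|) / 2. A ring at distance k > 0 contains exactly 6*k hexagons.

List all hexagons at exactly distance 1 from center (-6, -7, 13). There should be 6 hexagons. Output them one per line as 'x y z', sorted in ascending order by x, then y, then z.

Answer: -7 -7 14
-7 -6 13
-6 -8 14
-6 -6 12
-5 -8 13
-5 -7 12

Derivation:
Walk ring at distance 1 from (-6, -7, 13):
Start at center + D4*1 = (-7, -7, 14)
  hex 0: (-7, -7, 14)
  hex 1: (-6, -8, 14)
  hex 2: (-5, -8, 13)
  hex 3: (-5, -7, 12)
  hex 4: (-6, -6, 12)
  hex 5: (-7, -6, 13)
Sorted: 6 hexes.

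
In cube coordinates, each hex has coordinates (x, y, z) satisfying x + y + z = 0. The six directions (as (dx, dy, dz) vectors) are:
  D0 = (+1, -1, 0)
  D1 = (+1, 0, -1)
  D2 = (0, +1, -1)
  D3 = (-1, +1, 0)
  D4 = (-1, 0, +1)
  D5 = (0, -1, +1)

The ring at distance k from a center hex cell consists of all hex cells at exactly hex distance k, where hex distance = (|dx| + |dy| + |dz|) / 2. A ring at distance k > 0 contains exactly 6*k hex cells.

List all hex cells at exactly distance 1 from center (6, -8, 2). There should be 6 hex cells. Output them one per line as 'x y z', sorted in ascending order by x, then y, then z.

Walk ring at distance 1 from (6, -8, 2):
Start at center + D4*1 = (5, -8, 3)
  hex 0: (5, -8, 3)
  hex 1: (6, -9, 3)
  hex 2: (7, -9, 2)
  hex 3: (7, -8, 1)
  hex 4: (6, -7, 1)
  hex 5: (5, -7, 2)
Sorted: 6 hexes.

Answer: 5 -8 3
5 -7 2
6 -9 3
6 -7 1
7 -9 2
7 -8 1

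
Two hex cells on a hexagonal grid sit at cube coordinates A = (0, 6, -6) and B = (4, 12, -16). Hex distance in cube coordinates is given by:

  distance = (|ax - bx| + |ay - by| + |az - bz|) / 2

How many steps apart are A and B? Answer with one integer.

Answer: 10

Derivation:
|ax - bx| = |0 - 4| = 4
|ay - by| = |6 - 12| = 6
|az - bz| = |-6 - (-16)| = 10
distance = (4 + 6 + 10) / 2 = 20 / 2 = 10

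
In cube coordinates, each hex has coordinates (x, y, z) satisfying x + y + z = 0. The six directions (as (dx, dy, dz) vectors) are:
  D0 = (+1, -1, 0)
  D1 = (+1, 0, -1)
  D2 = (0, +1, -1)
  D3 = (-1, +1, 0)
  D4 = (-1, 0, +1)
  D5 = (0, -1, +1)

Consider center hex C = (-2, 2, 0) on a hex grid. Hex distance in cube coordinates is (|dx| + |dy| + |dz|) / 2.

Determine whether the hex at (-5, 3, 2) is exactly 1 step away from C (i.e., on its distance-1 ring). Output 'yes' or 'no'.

|px - cx| = |-5 - (-2)| = 3
|py - cy| = |3 - 2| = 1
|pz - cz| = |2 - 0| = 2
distance = (3+1+2)/2 = 6/2 = 3
radius = 1; distance != radius -> no

Answer: no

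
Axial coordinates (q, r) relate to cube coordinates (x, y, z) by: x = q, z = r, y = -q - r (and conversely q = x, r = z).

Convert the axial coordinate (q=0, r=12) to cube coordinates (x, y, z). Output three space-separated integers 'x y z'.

x = q = 0
z = r = 12
y = -x - z = -(0) - (12) = -12

Answer: 0 -12 12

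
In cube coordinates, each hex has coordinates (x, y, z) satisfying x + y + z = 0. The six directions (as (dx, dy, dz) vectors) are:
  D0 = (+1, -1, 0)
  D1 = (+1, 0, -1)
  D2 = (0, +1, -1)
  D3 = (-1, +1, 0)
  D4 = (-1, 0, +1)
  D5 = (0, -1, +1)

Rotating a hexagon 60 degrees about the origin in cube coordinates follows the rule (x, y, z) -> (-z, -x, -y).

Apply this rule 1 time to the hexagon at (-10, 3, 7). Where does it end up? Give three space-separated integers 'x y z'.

Answer: -7 10 -3

Derivation:
Start: (-10, 3, 7)
Step 1: (-10, 3, 7) -> (-(7), -(-10), -(3)) = (-7, 10, -3)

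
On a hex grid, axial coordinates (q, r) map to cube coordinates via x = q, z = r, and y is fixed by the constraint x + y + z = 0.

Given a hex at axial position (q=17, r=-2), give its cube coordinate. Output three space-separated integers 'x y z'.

x = q = 17
z = r = -2
y = -x - z = -(17) - (-2) = -15

Answer: 17 -15 -2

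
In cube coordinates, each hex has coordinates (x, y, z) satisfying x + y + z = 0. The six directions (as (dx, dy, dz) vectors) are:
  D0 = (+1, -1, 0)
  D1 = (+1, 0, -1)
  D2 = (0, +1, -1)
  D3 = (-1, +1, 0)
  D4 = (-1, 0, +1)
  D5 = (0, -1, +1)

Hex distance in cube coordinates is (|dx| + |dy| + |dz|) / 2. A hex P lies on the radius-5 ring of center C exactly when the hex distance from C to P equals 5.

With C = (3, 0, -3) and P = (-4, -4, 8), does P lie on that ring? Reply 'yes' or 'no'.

Answer: no

Derivation:
|px - cx| = |-4 - 3| = 7
|py - cy| = |-4 - 0| = 4
|pz - cz| = |8 - (-3)| = 11
distance = (7+4+11)/2 = 22/2 = 11
radius = 5; distance != radius -> no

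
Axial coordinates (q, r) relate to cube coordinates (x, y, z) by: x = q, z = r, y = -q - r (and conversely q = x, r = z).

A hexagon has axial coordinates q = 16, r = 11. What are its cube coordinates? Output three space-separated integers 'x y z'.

Answer: 16 -27 11

Derivation:
x = q = 16
z = r = 11
y = -x - z = -(16) - (11) = -27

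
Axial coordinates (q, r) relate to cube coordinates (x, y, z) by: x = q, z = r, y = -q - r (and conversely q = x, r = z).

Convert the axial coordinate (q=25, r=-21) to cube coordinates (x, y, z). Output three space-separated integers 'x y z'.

x = q = 25
z = r = -21
y = -x - z = -(25) - (-21) = -4

Answer: 25 -4 -21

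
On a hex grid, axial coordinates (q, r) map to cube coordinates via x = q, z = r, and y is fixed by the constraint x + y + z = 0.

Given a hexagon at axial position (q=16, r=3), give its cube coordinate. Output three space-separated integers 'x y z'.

x = q = 16
z = r = 3
y = -x - z = -(16) - (3) = -19

Answer: 16 -19 3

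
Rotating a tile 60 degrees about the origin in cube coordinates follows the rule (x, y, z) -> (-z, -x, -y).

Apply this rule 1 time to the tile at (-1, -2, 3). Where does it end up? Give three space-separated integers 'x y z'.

Answer: -3 1 2

Derivation:
Start: (-1, -2, 3)
Step 1: (-1, -2, 3) -> (-(3), -(-1), -(-2)) = (-3, 1, 2)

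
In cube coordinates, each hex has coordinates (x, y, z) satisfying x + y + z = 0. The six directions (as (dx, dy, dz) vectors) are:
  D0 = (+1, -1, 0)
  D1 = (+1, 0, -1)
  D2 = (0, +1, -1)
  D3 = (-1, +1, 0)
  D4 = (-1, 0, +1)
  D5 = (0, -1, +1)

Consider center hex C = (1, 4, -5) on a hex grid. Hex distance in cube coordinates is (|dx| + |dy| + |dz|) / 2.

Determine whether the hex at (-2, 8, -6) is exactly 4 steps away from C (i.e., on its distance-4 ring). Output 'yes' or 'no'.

Answer: yes

Derivation:
|px - cx| = |-2 - 1| = 3
|py - cy| = |8 - 4| = 4
|pz - cz| = |-6 - (-5)| = 1
distance = (3+4+1)/2 = 8/2 = 4
radius = 4; distance == radius -> yes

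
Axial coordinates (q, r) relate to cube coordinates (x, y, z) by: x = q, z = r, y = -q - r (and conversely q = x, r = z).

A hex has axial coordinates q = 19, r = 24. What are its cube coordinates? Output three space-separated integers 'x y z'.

Answer: 19 -43 24

Derivation:
x = q = 19
z = r = 24
y = -x - z = -(19) - (24) = -43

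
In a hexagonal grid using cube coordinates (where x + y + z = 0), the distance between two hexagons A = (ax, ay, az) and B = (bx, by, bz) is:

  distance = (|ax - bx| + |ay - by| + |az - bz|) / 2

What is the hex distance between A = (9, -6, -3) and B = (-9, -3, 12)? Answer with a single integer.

Answer: 18

Derivation:
|ax - bx| = |9 - (-9)| = 18
|ay - by| = |-6 - (-3)| = 3
|az - bz| = |-3 - 12| = 15
distance = (18 + 3 + 15) / 2 = 36 / 2 = 18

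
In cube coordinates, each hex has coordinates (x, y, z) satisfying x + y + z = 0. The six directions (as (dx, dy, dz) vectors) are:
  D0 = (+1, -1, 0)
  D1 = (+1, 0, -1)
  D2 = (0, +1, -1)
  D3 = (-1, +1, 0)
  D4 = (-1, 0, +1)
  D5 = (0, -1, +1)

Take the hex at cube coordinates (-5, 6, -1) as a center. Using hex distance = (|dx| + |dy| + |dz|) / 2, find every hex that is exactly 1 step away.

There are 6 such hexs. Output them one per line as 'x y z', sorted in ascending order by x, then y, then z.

Walk ring at distance 1 from (-5, 6, -1):
Start at center + D4*1 = (-6, 6, 0)
  hex 0: (-6, 6, 0)
  hex 1: (-5, 5, 0)
  hex 2: (-4, 5, -1)
  hex 3: (-4, 6, -2)
  hex 4: (-5, 7, -2)
  hex 5: (-6, 7, -1)
Sorted: 6 hexes.

Answer: -6 6 0
-6 7 -1
-5 5 0
-5 7 -2
-4 5 -1
-4 6 -2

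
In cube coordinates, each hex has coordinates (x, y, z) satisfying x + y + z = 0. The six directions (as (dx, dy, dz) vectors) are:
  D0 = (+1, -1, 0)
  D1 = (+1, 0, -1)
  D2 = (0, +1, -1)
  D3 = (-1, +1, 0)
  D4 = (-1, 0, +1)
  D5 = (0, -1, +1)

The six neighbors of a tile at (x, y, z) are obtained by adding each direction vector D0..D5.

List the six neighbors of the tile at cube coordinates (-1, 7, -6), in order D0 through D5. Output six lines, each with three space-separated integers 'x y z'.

Answer: 0 6 -6
0 7 -7
-1 8 -7
-2 8 -6
-2 7 -5
-1 6 -5

Derivation:
Center: (-1, 7, -6). Add each direction:
  D0: (-1, 7, -6) + (1, -1, 0) = (0, 6, -6)
  D1: (-1, 7, -6) + (1, 0, -1) = (0, 7, -7)
  D2: (-1, 7, -6) + (0, 1, -1) = (-1, 8, -7)
  D3: (-1, 7, -6) + (-1, 1, 0) = (-2, 8, -6)
  D4: (-1, 7, -6) + (-1, 0, 1) = (-2, 7, -5)
  D5: (-1, 7, -6) + (0, -1, 1) = (-1, 6, -5)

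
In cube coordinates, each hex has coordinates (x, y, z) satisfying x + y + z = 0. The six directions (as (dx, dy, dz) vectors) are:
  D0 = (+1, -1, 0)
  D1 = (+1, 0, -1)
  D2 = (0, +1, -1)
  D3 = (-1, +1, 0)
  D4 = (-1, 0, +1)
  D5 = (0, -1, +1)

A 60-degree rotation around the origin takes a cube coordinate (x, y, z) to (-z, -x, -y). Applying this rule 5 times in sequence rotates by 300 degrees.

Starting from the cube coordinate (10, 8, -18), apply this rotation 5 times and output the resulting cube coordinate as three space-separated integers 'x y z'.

Answer: -8 18 -10

Derivation:
Start: (10, 8, -18)
Step 1: (10, 8, -18) -> (-(-18), -(10), -(8)) = (18, -10, -8)
Step 2: (18, -10, -8) -> (-(-8), -(18), -(-10)) = (8, -18, 10)
Step 3: (8, -18, 10) -> (-(10), -(8), -(-18)) = (-10, -8, 18)
Step 4: (-10, -8, 18) -> (-(18), -(-10), -(-8)) = (-18, 10, 8)
Step 5: (-18, 10, 8) -> (-(8), -(-18), -(10)) = (-8, 18, -10)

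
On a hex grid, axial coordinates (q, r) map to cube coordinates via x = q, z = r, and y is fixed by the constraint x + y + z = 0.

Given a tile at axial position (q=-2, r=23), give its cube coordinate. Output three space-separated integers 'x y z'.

Answer: -2 -21 23

Derivation:
x = q = -2
z = r = 23
y = -x - z = -(-2) - (23) = -21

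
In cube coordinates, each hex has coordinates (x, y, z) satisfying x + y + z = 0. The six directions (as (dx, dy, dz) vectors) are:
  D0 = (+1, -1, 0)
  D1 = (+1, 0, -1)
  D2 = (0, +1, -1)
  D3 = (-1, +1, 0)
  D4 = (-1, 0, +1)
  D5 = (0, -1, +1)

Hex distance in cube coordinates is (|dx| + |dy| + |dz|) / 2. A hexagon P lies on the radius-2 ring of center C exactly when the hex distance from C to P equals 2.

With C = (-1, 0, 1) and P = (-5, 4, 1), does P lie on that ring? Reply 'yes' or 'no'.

|px - cx| = |-5 - (-1)| = 4
|py - cy| = |4 - 0| = 4
|pz - cz| = |1 - 1| = 0
distance = (4+4+0)/2 = 8/2 = 4
radius = 2; distance != radius -> no

Answer: no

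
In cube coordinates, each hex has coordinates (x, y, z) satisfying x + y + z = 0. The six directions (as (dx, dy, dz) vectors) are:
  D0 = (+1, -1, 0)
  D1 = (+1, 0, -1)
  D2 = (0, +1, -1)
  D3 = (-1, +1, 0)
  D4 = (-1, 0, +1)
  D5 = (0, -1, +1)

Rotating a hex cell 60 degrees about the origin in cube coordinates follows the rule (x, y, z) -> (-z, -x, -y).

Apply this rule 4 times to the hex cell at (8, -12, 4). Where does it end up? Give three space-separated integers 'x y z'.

Answer: 4 8 -12

Derivation:
Start: (8, -12, 4)
Step 1: (8, -12, 4) -> (-(4), -(8), -(-12)) = (-4, -8, 12)
Step 2: (-4, -8, 12) -> (-(12), -(-4), -(-8)) = (-12, 4, 8)
Step 3: (-12, 4, 8) -> (-(8), -(-12), -(4)) = (-8, 12, -4)
Step 4: (-8, 12, -4) -> (-(-4), -(-8), -(12)) = (4, 8, -12)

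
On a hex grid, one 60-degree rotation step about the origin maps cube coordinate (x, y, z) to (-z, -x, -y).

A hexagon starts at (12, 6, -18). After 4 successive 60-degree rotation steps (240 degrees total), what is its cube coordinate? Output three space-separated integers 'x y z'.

Start: (12, 6, -18)
Step 1: (12, 6, -18) -> (-(-18), -(12), -(6)) = (18, -12, -6)
Step 2: (18, -12, -6) -> (-(-6), -(18), -(-12)) = (6, -18, 12)
Step 3: (6, -18, 12) -> (-(12), -(6), -(-18)) = (-12, -6, 18)
Step 4: (-12, -6, 18) -> (-(18), -(-12), -(-6)) = (-18, 12, 6)

Answer: -18 12 6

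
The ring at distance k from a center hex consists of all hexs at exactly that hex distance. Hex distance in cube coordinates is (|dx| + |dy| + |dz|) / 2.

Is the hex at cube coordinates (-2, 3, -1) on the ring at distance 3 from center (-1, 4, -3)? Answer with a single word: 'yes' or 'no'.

Answer: no

Derivation:
|px - cx| = |-2 - (-1)| = 1
|py - cy| = |3 - 4| = 1
|pz - cz| = |-1 - (-3)| = 2
distance = (1+1+2)/2 = 4/2 = 2
radius = 3; distance != radius -> no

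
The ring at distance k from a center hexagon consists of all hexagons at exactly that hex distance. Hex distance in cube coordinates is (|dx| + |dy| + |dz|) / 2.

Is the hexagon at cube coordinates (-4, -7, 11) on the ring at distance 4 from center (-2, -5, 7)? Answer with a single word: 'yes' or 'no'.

|px - cx| = |-4 - (-2)| = 2
|py - cy| = |-7 - (-5)| = 2
|pz - cz| = |11 - 7| = 4
distance = (2+2+4)/2 = 8/2 = 4
radius = 4; distance == radius -> yes

Answer: yes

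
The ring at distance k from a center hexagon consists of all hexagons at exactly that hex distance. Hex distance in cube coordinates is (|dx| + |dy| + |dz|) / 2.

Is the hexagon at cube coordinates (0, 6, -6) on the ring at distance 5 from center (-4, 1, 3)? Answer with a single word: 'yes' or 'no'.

Answer: no

Derivation:
|px - cx| = |0 - (-4)| = 4
|py - cy| = |6 - 1| = 5
|pz - cz| = |-6 - 3| = 9
distance = (4+5+9)/2 = 18/2 = 9
radius = 5; distance != radius -> no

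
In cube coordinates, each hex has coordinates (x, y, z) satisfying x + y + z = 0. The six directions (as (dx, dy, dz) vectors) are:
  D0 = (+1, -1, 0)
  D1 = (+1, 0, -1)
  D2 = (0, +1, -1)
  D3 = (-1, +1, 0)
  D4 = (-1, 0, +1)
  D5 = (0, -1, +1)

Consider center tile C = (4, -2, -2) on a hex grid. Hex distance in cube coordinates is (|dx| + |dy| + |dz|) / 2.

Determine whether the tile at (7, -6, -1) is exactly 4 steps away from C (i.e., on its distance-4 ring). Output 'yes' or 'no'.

Answer: yes

Derivation:
|px - cx| = |7 - 4| = 3
|py - cy| = |-6 - (-2)| = 4
|pz - cz| = |-1 - (-2)| = 1
distance = (3+4+1)/2 = 8/2 = 4
radius = 4; distance == radius -> yes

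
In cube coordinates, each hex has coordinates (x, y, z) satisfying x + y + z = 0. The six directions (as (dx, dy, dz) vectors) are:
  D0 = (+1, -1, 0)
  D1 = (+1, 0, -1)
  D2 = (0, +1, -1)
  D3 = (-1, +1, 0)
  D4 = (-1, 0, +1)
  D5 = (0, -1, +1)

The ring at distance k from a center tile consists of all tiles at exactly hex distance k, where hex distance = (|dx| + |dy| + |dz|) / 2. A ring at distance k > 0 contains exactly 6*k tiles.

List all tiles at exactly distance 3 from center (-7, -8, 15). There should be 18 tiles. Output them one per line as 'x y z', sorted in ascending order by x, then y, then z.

Walk ring at distance 3 from (-7, -8, 15):
Start at center + D4*3 = (-10, -8, 18)
  hex 0: (-10, -8, 18)
  hex 1: (-9, -9, 18)
  hex 2: (-8, -10, 18)
  hex 3: (-7, -11, 18)
  hex 4: (-6, -11, 17)
  hex 5: (-5, -11, 16)
  hex 6: (-4, -11, 15)
  hex 7: (-4, -10, 14)
  hex 8: (-4, -9, 13)
  hex 9: (-4, -8, 12)
  hex 10: (-5, -7, 12)
  hex 11: (-6, -6, 12)
  hex 12: (-7, -5, 12)
  hex 13: (-8, -5, 13)
  hex 14: (-9, -5, 14)
  hex 15: (-10, -5, 15)
  hex 16: (-10, -6, 16)
  hex 17: (-10, -7, 17)
Sorted: 18 hexes.

Answer: -10 -8 18
-10 -7 17
-10 -6 16
-10 -5 15
-9 -9 18
-9 -5 14
-8 -10 18
-8 -5 13
-7 -11 18
-7 -5 12
-6 -11 17
-6 -6 12
-5 -11 16
-5 -7 12
-4 -11 15
-4 -10 14
-4 -9 13
-4 -8 12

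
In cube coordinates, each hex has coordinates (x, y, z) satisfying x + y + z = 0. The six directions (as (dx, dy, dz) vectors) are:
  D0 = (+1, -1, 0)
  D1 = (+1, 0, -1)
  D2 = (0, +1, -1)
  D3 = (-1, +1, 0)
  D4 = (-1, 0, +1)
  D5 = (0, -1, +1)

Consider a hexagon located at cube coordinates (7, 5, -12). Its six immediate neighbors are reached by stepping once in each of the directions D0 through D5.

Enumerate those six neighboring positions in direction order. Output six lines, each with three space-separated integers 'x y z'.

Center: (7, 5, -12). Add each direction:
  D0: (7, 5, -12) + (1, -1, 0) = (8, 4, -12)
  D1: (7, 5, -12) + (1, 0, -1) = (8, 5, -13)
  D2: (7, 5, -12) + (0, 1, -1) = (7, 6, -13)
  D3: (7, 5, -12) + (-1, 1, 0) = (6, 6, -12)
  D4: (7, 5, -12) + (-1, 0, 1) = (6, 5, -11)
  D5: (7, 5, -12) + (0, -1, 1) = (7, 4, -11)

Answer: 8 4 -12
8 5 -13
7 6 -13
6 6 -12
6 5 -11
7 4 -11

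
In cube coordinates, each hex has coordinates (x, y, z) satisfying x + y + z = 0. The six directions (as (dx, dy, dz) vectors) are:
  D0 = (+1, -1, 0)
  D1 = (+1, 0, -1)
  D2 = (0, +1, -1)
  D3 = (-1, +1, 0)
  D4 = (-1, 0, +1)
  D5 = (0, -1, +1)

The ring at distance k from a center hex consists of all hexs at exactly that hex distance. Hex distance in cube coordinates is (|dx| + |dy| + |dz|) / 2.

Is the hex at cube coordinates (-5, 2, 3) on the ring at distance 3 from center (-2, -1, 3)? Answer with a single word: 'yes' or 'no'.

Answer: yes

Derivation:
|px - cx| = |-5 - (-2)| = 3
|py - cy| = |2 - (-1)| = 3
|pz - cz| = |3 - 3| = 0
distance = (3+3+0)/2 = 6/2 = 3
radius = 3; distance == radius -> yes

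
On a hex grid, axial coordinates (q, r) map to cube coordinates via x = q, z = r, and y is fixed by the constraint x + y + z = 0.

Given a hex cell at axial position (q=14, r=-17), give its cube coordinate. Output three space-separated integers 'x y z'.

Answer: 14 3 -17

Derivation:
x = q = 14
z = r = -17
y = -x - z = -(14) - (-17) = 3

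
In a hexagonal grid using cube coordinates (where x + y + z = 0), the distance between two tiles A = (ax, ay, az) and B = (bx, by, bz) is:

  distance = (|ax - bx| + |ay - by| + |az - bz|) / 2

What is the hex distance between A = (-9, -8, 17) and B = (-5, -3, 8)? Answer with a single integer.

Answer: 9

Derivation:
|ax - bx| = |-9 - (-5)| = 4
|ay - by| = |-8 - (-3)| = 5
|az - bz| = |17 - 8| = 9
distance = (4 + 5 + 9) / 2 = 18 / 2 = 9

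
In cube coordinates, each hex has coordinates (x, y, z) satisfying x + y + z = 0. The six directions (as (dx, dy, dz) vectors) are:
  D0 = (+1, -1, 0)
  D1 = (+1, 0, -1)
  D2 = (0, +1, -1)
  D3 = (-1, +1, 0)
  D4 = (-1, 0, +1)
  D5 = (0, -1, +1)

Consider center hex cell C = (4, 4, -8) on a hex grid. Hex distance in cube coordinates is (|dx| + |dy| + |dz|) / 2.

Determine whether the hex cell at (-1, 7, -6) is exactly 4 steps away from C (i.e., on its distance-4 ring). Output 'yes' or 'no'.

|px - cx| = |-1 - 4| = 5
|py - cy| = |7 - 4| = 3
|pz - cz| = |-6 - (-8)| = 2
distance = (5+3+2)/2 = 10/2 = 5
radius = 4; distance != radius -> no

Answer: no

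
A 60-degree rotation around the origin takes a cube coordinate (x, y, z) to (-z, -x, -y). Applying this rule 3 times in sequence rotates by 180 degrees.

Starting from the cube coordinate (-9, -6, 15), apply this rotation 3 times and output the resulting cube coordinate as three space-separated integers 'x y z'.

Answer: 9 6 -15

Derivation:
Start: (-9, -6, 15)
Step 1: (-9, -6, 15) -> (-(15), -(-9), -(-6)) = (-15, 9, 6)
Step 2: (-15, 9, 6) -> (-(6), -(-15), -(9)) = (-6, 15, -9)
Step 3: (-6, 15, -9) -> (-(-9), -(-6), -(15)) = (9, 6, -15)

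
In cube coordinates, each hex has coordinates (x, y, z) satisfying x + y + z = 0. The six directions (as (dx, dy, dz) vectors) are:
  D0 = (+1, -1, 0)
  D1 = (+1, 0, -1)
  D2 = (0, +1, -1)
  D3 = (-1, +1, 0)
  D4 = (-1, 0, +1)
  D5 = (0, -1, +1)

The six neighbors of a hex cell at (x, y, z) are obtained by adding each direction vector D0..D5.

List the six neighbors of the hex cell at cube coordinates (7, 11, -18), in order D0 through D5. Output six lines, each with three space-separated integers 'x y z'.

Center: (7, 11, -18). Add each direction:
  D0: (7, 11, -18) + (1, -1, 0) = (8, 10, -18)
  D1: (7, 11, -18) + (1, 0, -1) = (8, 11, -19)
  D2: (7, 11, -18) + (0, 1, -1) = (7, 12, -19)
  D3: (7, 11, -18) + (-1, 1, 0) = (6, 12, -18)
  D4: (7, 11, -18) + (-1, 0, 1) = (6, 11, -17)
  D5: (7, 11, -18) + (0, -1, 1) = (7, 10, -17)

Answer: 8 10 -18
8 11 -19
7 12 -19
6 12 -18
6 11 -17
7 10 -17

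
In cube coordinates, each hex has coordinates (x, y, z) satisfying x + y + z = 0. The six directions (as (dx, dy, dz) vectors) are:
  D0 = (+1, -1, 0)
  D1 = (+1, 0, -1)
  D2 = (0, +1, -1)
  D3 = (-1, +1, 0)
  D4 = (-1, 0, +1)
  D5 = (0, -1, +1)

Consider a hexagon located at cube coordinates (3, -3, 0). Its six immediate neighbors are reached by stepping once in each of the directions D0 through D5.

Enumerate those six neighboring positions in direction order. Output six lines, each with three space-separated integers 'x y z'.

Center: (3, -3, 0). Add each direction:
  D0: (3, -3, 0) + (1, -1, 0) = (4, -4, 0)
  D1: (3, -3, 0) + (1, 0, -1) = (4, -3, -1)
  D2: (3, -3, 0) + (0, 1, -1) = (3, -2, -1)
  D3: (3, -3, 0) + (-1, 1, 0) = (2, -2, 0)
  D4: (3, -3, 0) + (-1, 0, 1) = (2, -3, 1)
  D5: (3, -3, 0) + (0, -1, 1) = (3, -4, 1)

Answer: 4 -4 0
4 -3 -1
3 -2 -1
2 -2 0
2 -3 1
3 -4 1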